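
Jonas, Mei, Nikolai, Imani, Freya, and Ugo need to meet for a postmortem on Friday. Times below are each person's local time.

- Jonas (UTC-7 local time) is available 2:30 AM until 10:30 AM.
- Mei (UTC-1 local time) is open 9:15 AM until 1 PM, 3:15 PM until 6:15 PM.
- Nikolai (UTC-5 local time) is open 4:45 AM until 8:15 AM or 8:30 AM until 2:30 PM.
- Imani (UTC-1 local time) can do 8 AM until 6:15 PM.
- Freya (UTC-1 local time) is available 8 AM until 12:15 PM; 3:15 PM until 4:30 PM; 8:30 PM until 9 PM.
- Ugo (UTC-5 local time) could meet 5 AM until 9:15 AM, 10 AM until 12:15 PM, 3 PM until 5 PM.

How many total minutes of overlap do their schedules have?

240

Jonas in UTC: 09:30-17:30 (add 7h to convert from UTC-7).
Mei in UTC: 10:15-14:00, 16:15-19:15 (add 1h to convert from UTC-1).
Nikolai in UTC: 09:45-13:15, 13:30-19:30 (add 5h to convert from UTC-5).
Imani in UTC: 09:00-19:15 (add 1h to convert from UTC-1).
Freya in UTC: 09:00-13:15, 16:15-17:30, 21:30-22:00 (add 1h to convert from UTC-1).
Ugo in UTC: 10:00-14:15, 15:00-17:15, 20:00-22:00 (add 5h to convert from UTC-5).
Jonas ∩ Mei: 10:15-14:00, 16:15-17:30.
Jonas ∩ Mei ∩ Nikolai: 10:15-13:15, 13:30-14:00, 16:15-17:30.
Jonas ∩ Mei ∩ Nikolai ∩ Imani: 10:15-13:15, 13:30-14:00, 16:15-17:30.
Jonas ∩ Mei ∩ Nikolai ∩ Imani ∩ Freya: 10:15-13:15, 16:15-17:30.
Jonas ∩ Mei ∩ Nikolai ∩ Imani ∩ Freya ∩ Ugo: 10:15-13:15, 16:15-17:15.
Those are the intersection windows.
Summing the common windows: 180 + 60 = 240 minutes.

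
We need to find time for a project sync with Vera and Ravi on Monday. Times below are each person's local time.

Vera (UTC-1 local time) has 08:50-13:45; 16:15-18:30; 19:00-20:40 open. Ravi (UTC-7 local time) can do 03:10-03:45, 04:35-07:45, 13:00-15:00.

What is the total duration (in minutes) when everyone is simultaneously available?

Vera in UTC: 09:50-14:45, 17:15-19:30, 20:00-21:40 (add 1h to convert from UTC-1).
Ravi in UTC: 10:10-10:45, 11:35-14:45, 20:00-22:00 (add 7h to convert from UTC-7).
Vera ∩ Ravi: 10:10-10:45, 11:35-14:45, 20:00-21:40.
Summing the common windows: 35 + 190 + 100 = 325 minutes.

325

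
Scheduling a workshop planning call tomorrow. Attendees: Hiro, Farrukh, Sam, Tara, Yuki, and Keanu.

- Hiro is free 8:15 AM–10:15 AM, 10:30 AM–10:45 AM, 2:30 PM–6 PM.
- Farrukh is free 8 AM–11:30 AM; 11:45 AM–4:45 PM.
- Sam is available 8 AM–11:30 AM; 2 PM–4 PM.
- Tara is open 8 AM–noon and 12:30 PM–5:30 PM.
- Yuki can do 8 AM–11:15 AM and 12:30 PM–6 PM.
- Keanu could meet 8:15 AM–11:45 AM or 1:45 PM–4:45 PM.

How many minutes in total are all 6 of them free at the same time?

225

Hiro ∩ Farrukh: 08:15-10:15, 10:30-10:45, 14:30-16:45.
Hiro ∩ Farrukh ∩ Sam: 08:15-10:15, 10:30-10:45, 14:30-16:00.
Hiro ∩ Farrukh ∩ Sam ∩ Tara: 08:15-10:15, 10:30-10:45, 14:30-16:00.
Hiro ∩ Farrukh ∩ Sam ∩ Tara ∩ Yuki: 08:15-10:15, 10:30-10:45, 14:30-16:00.
Hiro ∩ Farrukh ∩ Sam ∩ Tara ∩ Yuki ∩ Keanu: 08:15-10:15, 10:30-10:45, 14:30-16:00.
Summing the common windows: 120 + 15 + 90 = 225 minutes.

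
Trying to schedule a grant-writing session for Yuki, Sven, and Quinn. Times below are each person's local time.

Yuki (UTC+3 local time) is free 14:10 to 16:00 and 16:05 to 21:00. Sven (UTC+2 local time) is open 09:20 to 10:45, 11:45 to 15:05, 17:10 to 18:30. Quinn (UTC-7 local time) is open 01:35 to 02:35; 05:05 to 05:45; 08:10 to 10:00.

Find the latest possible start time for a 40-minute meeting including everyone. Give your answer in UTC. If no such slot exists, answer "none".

Yuki in UTC: 11:10-13:00, 13:05-18:00 (subtract 3h to convert from UTC+3).
Sven in UTC: 07:20-08:45, 09:45-13:05, 15:10-16:30 (subtract 2h to convert from UTC+2).
Quinn in UTC: 08:35-09:35, 12:05-12:45, 15:10-17:00 (add 7h to convert from UTC-7).
Yuki ∩ Sven: 11:10-13:00, 15:10-16:30.
Yuki ∩ Sven ∩ Quinn: 12:05-12:45, 15:10-16:30.
Those are the intersection windows.
The last common window of at least 40 minutes is 15:10-16:30; a 40-minute meeting can start as late as 15:50 and still end by 16:30.

15:50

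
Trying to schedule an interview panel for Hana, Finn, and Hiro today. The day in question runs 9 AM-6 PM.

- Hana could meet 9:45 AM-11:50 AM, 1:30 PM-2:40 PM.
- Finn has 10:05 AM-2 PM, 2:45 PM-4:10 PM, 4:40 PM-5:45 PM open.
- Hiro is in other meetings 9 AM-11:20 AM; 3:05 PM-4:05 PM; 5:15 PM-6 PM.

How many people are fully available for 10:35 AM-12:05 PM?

1

Hana free: 09:45-11:50, 13:30-14:40.
Finn free: 10:05-14:00, 14:45-16:10, 16:40-17:45.
Hiro free: 11:20-15:05, 16:05-17:15 (invert busy blocks within the working day).
Finn can make the full 10:35-12:05 slot — that's 1.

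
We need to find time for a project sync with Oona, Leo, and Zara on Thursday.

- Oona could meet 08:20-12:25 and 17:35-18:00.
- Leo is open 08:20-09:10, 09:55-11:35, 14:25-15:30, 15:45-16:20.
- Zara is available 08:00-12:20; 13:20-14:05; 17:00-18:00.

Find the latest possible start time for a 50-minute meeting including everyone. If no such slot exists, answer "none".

10:45

Oona ∩ Leo: 08:20-09:10, 09:55-11:35.
Oona ∩ Leo ∩ Zara: 08:20-09:10, 09:55-11:35.
The last common window of at least 50 minutes is 09:55-11:35; a 50-minute meeting can start as late as 10:45 and still end by 11:35.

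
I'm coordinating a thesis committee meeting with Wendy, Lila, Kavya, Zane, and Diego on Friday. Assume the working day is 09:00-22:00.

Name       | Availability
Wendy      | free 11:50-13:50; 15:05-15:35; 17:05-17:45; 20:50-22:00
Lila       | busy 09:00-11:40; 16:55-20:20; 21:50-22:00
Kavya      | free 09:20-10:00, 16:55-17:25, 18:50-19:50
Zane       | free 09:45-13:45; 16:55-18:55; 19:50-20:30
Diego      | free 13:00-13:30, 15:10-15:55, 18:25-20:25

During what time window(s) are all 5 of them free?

Wendy free: 11:50-13:50, 15:05-15:35, 17:05-17:45, 20:50-22:00.
Lila free: 11:40-16:55, 20:20-21:50 (invert busy blocks within the working day).
Kavya free: 09:20-10:00, 16:55-17:25, 18:50-19:50.
Zane free: 09:45-13:45, 16:55-18:55, 19:50-20:30.
Diego free: 13:00-13:30, 15:10-15:55, 18:25-20:25.
Wendy ∩ Lila: 11:50-13:50, 15:05-15:35, 20:50-21:50.
Wendy ∩ Lila ∩ Kavya: ∅.
Wendy ∩ Lila ∩ Kavya ∩ Zane: ∅.
Wendy ∩ Lila ∩ Kavya ∩ Zane ∩ Diego: ∅.
There is no time when everyone is free.

none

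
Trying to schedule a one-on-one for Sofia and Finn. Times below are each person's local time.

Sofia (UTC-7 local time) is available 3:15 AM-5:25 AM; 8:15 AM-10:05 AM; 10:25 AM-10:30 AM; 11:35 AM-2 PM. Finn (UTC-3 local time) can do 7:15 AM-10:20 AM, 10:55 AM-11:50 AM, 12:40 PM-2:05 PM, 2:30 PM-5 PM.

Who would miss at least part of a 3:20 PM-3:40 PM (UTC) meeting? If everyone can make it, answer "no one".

Sofia in UTC: 10:15-12:25, 15:15-17:05, 17:25-17:30, 18:35-21:00 (add 7h to convert from UTC-7).
Finn in UTC: 10:15-13:20, 13:55-14:50, 15:40-17:05, 17:30-20:00 (add 3h to convert from UTC-3).
Sofia: free for 15:20-15:40. Finn: not fully free for 15:20-15:40.

Finn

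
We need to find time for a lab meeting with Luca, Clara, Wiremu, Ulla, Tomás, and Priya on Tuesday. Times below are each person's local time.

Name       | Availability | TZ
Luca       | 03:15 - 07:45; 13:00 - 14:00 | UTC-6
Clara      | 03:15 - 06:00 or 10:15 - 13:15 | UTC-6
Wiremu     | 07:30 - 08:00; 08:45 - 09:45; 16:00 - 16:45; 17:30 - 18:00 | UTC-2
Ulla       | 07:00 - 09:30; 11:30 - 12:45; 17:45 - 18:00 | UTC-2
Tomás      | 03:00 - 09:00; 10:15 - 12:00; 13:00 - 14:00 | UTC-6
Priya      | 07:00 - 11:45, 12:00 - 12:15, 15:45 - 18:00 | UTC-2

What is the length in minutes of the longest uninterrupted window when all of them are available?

45

Luca in UTC: 09:15-13:45, 19:00-20:00 (add 6h to convert from UTC-6).
Clara in UTC: 09:15-12:00, 16:15-19:15 (add 6h to convert from UTC-6).
Wiremu in UTC: 09:30-10:00, 10:45-11:45, 18:00-18:45, 19:30-20:00 (add 2h to convert from UTC-2).
Ulla in UTC: 09:00-11:30, 13:30-14:45, 19:45-20:00 (add 2h to convert from UTC-2).
Tomás in UTC: 09:00-15:00, 16:15-18:00, 19:00-20:00 (add 6h to convert from UTC-6).
Priya in UTC: 09:00-13:45, 14:00-14:15, 17:45-20:00 (add 2h to convert from UTC-2).
Luca ∩ Clara: 09:15-12:00, 19:00-19:15.
Luca ∩ Clara ∩ Wiremu: 09:30-10:00, 10:45-11:45.
Luca ∩ Clara ∩ Wiremu ∩ Ulla: 09:30-10:00, 10:45-11:30.
Luca ∩ Clara ∩ Wiremu ∩ Ulla ∩ Tomás: 09:30-10:00, 10:45-11:30.
Luca ∩ Clara ∩ Wiremu ∩ Ulla ∩ Tomás ∩ Priya: 09:30-10:00, 10:45-11:30.
Those are the intersection windows.
The longest is 10:45-11:30 at 45 minutes.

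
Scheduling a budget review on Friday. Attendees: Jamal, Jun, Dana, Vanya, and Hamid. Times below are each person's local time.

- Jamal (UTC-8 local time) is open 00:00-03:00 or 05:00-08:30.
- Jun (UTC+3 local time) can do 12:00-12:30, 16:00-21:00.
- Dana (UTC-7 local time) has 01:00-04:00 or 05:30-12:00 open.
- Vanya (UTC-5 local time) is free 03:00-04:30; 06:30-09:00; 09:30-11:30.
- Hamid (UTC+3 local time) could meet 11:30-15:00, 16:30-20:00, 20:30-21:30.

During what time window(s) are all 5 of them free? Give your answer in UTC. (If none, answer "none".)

09:00-09:30, 13:30-14:00, 14:30-16:30

Jamal in UTC: 08:00-11:00, 13:00-16:30 (add 8h to convert from UTC-8).
Jun in UTC: 09:00-09:30, 13:00-18:00 (subtract 3h to convert from UTC+3).
Dana in UTC: 08:00-11:00, 12:30-19:00 (add 7h to convert from UTC-7).
Vanya in UTC: 08:00-09:30, 11:30-14:00, 14:30-16:30 (add 5h to convert from UTC-5).
Hamid in UTC: 08:30-12:00, 13:30-17:00, 17:30-18:30 (subtract 3h to convert from UTC+3).
Jamal ∩ Jun: 09:00-09:30, 13:00-16:30.
Jamal ∩ Jun ∩ Dana: 09:00-09:30, 13:00-16:30.
Jamal ∩ Jun ∩ Dana ∩ Vanya: 09:00-09:30, 13:00-14:00, 14:30-16:30.
Jamal ∩ Jun ∩ Dana ∩ Vanya ∩ Hamid: 09:00-09:30, 13:30-14:00, 14:30-16:30.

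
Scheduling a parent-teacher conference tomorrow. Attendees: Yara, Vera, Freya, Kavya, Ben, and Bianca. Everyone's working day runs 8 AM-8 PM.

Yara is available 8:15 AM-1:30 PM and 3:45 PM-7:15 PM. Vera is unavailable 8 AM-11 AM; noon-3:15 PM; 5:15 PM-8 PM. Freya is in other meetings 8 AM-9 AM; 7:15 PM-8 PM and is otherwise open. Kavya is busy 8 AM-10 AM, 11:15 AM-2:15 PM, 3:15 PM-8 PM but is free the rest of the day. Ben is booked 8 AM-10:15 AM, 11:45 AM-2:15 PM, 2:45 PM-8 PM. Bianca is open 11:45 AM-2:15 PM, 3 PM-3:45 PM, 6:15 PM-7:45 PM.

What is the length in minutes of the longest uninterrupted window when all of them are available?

Yara free: 08:15-13:30, 15:45-19:15.
Vera free: 11:00-12:00, 15:15-17:15 (invert busy blocks within the working day).
Freya free: 09:00-19:15 (invert busy blocks within the working day).
Kavya free: 10:00-11:15, 14:15-15:15 (invert busy blocks within the working day).
Ben free: 10:15-11:45, 14:15-14:45 (invert busy blocks within the working day).
Bianca free: 11:45-14:15, 15:00-15:45, 18:15-19:45.
Yara ∩ Vera: 11:00-12:00, 15:45-17:15.
Yara ∩ Vera ∩ Freya: 11:00-12:00, 15:45-17:15.
Yara ∩ Vera ∩ Freya ∩ Kavya: 11:00-11:15.
Yara ∩ Vera ∩ Freya ∩ Kavya ∩ Ben: 11:00-11:15.
Yara ∩ Vera ∩ Freya ∩ Kavya ∩ Ben ∩ Bianca: ∅.
There is no time when everyone is free.
No common window exists, so the longest block is 0 minutes.

0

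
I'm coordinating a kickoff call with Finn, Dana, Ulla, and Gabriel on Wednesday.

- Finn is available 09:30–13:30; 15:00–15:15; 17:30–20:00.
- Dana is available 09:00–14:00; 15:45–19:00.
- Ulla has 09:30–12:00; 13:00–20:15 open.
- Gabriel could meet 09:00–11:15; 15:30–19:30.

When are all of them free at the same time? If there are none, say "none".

09:30-11:15, 17:30-19:00

Finn ∩ Dana: 09:30-13:30, 17:30-19:00.
Finn ∩ Dana ∩ Ulla: 09:30-12:00, 13:00-13:30, 17:30-19:00.
Finn ∩ Dana ∩ Ulla ∩ Gabriel: 09:30-11:15, 17:30-19:00.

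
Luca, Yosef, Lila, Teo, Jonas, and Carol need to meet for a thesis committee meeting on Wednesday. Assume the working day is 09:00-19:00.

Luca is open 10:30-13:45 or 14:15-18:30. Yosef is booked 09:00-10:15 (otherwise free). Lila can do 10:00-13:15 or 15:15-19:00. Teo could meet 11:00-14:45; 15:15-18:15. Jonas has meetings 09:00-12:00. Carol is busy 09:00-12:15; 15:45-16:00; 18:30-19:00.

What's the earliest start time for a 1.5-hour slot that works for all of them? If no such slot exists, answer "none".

16:00

Luca free: 10:30-13:45, 14:15-18:30.
Yosef free: 10:15-19:00 (invert busy blocks within the working day).
Lila free: 10:00-13:15, 15:15-19:00.
Teo free: 11:00-14:45, 15:15-18:15.
Jonas free: 12:00-19:00 (invert busy blocks within the working day).
Carol free: 12:15-15:45, 16:00-18:30 (invert busy blocks within the working day).
Luca ∩ Yosef: 10:30-13:45, 14:15-18:30.
Luca ∩ Yosef ∩ Lila: 10:30-13:15, 15:15-18:30.
Luca ∩ Yosef ∩ Lila ∩ Teo: 11:00-13:15, 15:15-18:15.
Luca ∩ Yosef ∩ Lila ∩ Teo ∩ Jonas: 12:00-13:15, 15:15-18:15.
Luca ∩ Yosef ∩ Lila ∩ Teo ∩ Jonas ∩ Carol: 12:15-13:15, 15:15-15:45, 16:00-18:15.
The first common window of at least 90 minutes is 16:00-18:15, so the earliest start is 16:00.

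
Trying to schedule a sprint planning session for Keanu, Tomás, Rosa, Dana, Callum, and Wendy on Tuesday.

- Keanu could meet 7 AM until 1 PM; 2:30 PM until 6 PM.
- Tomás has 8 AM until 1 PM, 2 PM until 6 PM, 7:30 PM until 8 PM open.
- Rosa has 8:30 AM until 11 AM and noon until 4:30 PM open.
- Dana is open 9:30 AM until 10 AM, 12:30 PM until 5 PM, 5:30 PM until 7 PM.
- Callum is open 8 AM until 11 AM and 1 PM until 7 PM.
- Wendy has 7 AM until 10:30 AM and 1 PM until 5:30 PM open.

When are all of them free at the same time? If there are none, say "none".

Keanu ∩ Tomás: 08:00-13:00, 14:30-18:00.
Keanu ∩ Tomás ∩ Rosa: 08:30-11:00, 12:00-13:00, 14:30-16:30.
Keanu ∩ Tomás ∩ Rosa ∩ Dana: 09:30-10:00, 12:30-13:00, 14:30-16:30.
Keanu ∩ Tomás ∩ Rosa ∩ Dana ∩ Callum: 09:30-10:00, 14:30-16:30.
Keanu ∩ Tomás ∩ Rosa ∩ Dana ∩ Callum ∩ Wendy: 09:30-10:00, 14:30-16:30.

09:30-10:00, 14:30-16:30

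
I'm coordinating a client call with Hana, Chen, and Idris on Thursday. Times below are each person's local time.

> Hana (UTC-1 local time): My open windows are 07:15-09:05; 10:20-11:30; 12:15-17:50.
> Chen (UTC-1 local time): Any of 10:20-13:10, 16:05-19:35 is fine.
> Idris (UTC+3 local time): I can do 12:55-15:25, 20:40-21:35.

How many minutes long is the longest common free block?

Hana in UTC: 08:15-10:05, 11:20-12:30, 13:15-18:50 (add 1h to convert from UTC-1).
Chen in UTC: 11:20-14:10, 17:05-20:35 (add 1h to convert from UTC-1).
Idris in UTC: 09:55-12:25, 17:40-18:35 (subtract 3h to convert from UTC+3).
Hana ∩ Chen: 11:20-12:30, 13:15-14:10, 17:05-18:50.
Hana ∩ Chen ∩ Idris: 11:20-12:25, 17:40-18:35.
Those are the intersection windows.
The longest is 11:20-12:25 at 65 minutes.

65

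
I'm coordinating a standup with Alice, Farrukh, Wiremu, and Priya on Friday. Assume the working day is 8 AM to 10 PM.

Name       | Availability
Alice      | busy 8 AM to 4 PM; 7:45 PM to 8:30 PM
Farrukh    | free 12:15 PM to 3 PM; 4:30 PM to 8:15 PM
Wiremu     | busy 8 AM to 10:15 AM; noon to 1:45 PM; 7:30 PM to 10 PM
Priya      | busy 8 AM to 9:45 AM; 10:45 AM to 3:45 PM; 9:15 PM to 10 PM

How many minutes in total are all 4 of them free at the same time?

180

Alice free: 16:00-19:45, 20:30-22:00 (invert busy blocks within the working day).
Farrukh free: 12:15-15:00, 16:30-20:15.
Wiremu free: 10:15-12:00, 13:45-19:30 (invert busy blocks within the working day).
Priya free: 09:45-10:45, 15:45-21:15 (invert busy blocks within the working day).
Alice ∩ Farrukh: 16:30-19:45.
Alice ∩ Farrukh ∩ Wiremu: 16:30-19:30.
Alice ∩ Farrukh ∩ Wiremu ∩ Priya: 16:30-19:30.
That's a single block of 180 minutes.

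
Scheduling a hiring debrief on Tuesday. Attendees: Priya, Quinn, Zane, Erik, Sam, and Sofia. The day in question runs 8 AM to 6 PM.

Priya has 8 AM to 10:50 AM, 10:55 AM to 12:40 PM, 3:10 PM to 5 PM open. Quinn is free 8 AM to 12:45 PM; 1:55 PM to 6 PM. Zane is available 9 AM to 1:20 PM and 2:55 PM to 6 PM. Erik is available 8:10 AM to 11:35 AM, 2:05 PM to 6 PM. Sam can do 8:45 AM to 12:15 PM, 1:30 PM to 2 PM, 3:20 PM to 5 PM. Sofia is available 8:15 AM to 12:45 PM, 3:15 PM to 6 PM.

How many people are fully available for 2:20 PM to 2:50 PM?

2

Quinn and Erik can make the full 14:20-14:50 slot — that's 2.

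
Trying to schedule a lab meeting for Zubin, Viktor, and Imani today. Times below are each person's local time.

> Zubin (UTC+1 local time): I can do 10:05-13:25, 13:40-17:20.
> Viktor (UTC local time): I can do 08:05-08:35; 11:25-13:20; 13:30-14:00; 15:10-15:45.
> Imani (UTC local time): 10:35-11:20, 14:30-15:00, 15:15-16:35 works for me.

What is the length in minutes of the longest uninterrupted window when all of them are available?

Zubin in UTC: 09:05-12:25, 12:40-16:20 (subtract 1h to convert from UTC+1).
Viktor in UTC: 08:05-08:35, 11:25-13:20, 13:30-14:00, 15:10-15:45.
Imani in UTC: 10:35-11:20, 14:30-15:00, 15:15-16:35.
Zubin ∩ Viktor: 11:25-12:25, 12:40-13:20, 13:30-14:00, 15:10-15:45.
Zubin ∩ Viktor ∩ Imani: 15:15-15:45.
The longest is 15:15-15:45 at 30 minutes.

30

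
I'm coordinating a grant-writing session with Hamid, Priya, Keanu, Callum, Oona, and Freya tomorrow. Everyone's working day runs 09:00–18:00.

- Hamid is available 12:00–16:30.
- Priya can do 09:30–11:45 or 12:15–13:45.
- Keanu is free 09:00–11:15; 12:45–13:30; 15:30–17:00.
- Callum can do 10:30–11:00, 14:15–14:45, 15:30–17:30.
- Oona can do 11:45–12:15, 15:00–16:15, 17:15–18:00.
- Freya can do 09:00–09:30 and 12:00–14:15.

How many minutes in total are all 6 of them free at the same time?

Hamid ∩ Priya: 12:15-13:45.
Hamid ∩ Priya ∩ Keanu: 12:45-13:30.
Hamid ∩ Priya ∩ Keanu ∩ Callum: ∅.
Hamid ∩ Priya ∩ Keanu ∩ Callum ∩ Oona: ∅.
Hamid ∩ Priya ∩ Keanu ∩ Callum ∩ Oona ∩ Freya: ∅.
There is no time when everyone is free.
There is no common window, so the total is 0 minutes.

0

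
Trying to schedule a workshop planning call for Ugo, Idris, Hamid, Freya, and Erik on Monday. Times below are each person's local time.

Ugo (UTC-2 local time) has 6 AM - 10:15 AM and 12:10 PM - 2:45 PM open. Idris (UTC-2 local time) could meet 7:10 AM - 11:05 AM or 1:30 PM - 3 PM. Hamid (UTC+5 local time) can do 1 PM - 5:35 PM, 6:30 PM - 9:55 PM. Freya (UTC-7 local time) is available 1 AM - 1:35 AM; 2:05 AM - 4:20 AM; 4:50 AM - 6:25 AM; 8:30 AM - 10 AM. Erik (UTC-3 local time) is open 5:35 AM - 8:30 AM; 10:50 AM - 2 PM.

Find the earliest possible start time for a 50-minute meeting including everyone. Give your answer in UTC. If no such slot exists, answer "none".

Ugo in UTC: 08:00-12:15, 14:10-16:45 (add 2h to convert from UTC-2).
Idris in UTC: 09:10-13:05, 15:30-17:00 (add 2h to convert from UTC-2).
Hamid in UTC: 08:00-12:35, 13:30-16:55 (subtract 5h to convert from UTC+5).
Freya in UTC: 08:00-08:35, 09:05-11:20, 11:50-13:25, 15:30-17:00 (add 7h to convert from UTC-7).
Erik in UTC: 08:35-11:30, 13:50-17:00 (add 3h to convert from UTC-3).
Ugo ∩ Idris: 09:10-12:15, 15:30-16:45.
Ugo ∩ Idris ∩ Hamid: 09:10-12:15, 15:30-16:45.
Ugo ∩ Idris ∩ Hamid ∩ Freya: 09:10-11:20, 11:50-12:15, 15:30-16:45.
Ugo ∩ Idris ∩ Hamid ∩ Freya ∩ Erik: 09:10-11:20, 15:30-16:45.
The first common window of at least 50 minutes is 09:10-11:20, so the earliest start is 09:10.

09:10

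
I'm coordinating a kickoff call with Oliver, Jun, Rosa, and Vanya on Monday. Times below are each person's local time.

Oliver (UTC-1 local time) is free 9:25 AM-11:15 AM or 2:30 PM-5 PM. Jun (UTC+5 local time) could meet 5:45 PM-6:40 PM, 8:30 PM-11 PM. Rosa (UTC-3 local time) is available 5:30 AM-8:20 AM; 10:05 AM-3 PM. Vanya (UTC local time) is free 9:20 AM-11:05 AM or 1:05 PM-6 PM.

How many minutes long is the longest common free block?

150

Oliver in UTC: 10:25-12:15, 15:30-18:00 (add 1h to convert from UTC-1).
Jun in UTC: 12:45-13:40, 15:30-18:00 (subtract 5h to convert from UTC+5).
Rosa in UTC: 08:30-11:20, 13:05-18:00 (add 3h to convert from UTC-3).
Vanya in UTC: 09:20-11:05, 13:05-18:00.
Oliver ∩ Jun: 15:30-18:00.
Oliver ∩ Jun ∩ Rosa: 15:30-18:00.
Oliver ∩ Jun ∩ Rosa ∩ Vanya: 15:30-18:00.
Those are the intersection windows.
The longest is 15:30-18:00 at 150 minutes.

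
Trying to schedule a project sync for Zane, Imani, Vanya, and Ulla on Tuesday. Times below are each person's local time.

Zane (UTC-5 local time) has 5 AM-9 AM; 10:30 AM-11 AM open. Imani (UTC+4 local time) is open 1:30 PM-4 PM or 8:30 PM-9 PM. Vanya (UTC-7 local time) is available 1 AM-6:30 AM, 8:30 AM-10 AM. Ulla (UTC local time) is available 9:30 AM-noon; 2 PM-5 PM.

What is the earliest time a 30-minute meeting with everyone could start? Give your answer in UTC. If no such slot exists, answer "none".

10:00

Zane in UTC: 10:00-14:00, 15:30-16:00 (add 5h to convert from UTC-5).
Imani in UTC: 09:30-12:00, 16:30-17:00 (subtract 4h to convert from UTC+4).
Vanya in UTC: 08:00-13:30, 15:30-17:00 (add 7h to convert from UTC-7).
Ulla in UTC: 09:30-12:00, 14:00-17:00.
Zane ∩ Imani: 10:00-12:00.
Zane ∩ Imani ∩ Vanya: 10:00-12:00.
Zane ∩ Imani ∩ Vanya ∩ Ulla: 10:00-12:00.
Those are the intersection windows.
The first common window of at least 30 minutes is 10:00-12:00, so the earliest start is 10:00.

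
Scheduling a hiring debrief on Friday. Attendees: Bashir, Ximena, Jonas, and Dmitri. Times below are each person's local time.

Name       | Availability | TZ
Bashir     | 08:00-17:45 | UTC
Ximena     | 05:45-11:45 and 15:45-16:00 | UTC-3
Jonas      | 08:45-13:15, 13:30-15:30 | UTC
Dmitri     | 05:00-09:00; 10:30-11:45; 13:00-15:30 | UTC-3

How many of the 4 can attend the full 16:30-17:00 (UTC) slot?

Bashir in UTC: 08:00-17:45.
Ximena in UTC: 08:45-14:45, 18:45-19:00 (add 3h to convert from UTC-3).
Jonas in UTC: 08:45-13:15, 13:30-15:30.
Dmitri in UTC: 08:00-12:00, 13:30-14:45, 16:00-18:30 (add 3h to convert from UTC-3).
Bashir and Dmitri can make the full 16:30-17:00 slot — that's 2.

2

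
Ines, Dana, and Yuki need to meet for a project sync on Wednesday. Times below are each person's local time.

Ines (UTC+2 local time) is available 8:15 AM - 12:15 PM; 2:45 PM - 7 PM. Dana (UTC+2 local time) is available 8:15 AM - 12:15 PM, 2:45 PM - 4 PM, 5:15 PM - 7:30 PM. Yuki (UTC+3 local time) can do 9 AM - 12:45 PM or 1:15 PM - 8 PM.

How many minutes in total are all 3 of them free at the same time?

390

Ines in UTC: 06:15-10:15, 12:45-17:00 (subtract 2h to convert from UTC+2).
Dana in UTC: 06:15-10:15, 12:45-14:00, 15:15-17:30 (subtract 2h to convert from UTC+2).
Yuki in UTC: 06:00-09:45, 10:15-17:00 (subtract 3h to convert from UTC+3).
Ines ∩ Dana: 06:15-10:15, 12:45-14:00, 15:15-17:00.
Ines ∩ Dana ∩ Yuki: 06:15-09:45, 12:45-14:00, 15:15-17:00.
Summing the common windows: 210 + 75 + 105 = 390 minutes.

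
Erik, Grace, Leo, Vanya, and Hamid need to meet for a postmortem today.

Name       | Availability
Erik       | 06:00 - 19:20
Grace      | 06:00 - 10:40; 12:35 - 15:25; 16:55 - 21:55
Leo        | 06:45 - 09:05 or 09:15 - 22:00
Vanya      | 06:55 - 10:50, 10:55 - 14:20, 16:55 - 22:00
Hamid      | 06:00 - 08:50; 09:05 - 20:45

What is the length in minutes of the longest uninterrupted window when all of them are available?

Erik ∩ Grace: 06:00-10:40, 12:35-15:25, 16:55-19:20.
Erik ∩ Grace ∩ Leo: 06:45-09:05, 09:15-10:40, 12:35-15:25, 16:55-19:20.
Erik ∩ Grace ∩ Leo ∩ Vanya: 06:55-09:05, 09:15-10:40, 12:35-14:20, 16:55-19:20.
Erik ∩ Grace ∩ Leo ∩ Vanya ∩ Hamid: 06:55-08:50, 09:15-10:40, 12:35-14:20, 16:55-19:20.
Those are the intersection windows.
The longest is 16:55-19:20 at 145 minutes.

145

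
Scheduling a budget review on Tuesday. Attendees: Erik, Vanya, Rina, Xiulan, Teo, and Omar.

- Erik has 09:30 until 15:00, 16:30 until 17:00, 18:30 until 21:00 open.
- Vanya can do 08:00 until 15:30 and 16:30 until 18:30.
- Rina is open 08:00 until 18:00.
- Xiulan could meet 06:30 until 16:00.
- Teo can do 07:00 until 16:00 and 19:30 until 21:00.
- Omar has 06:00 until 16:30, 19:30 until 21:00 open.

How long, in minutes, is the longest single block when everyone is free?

Erik ∩ Vanya: 09:30-15:00, 16:30-17:00.
Erik ∩ Vanya ∩ Rina: 09:30-15:00, 16:30-17:00.
Erik ∩ Vanya ∩ Rina ∩ Xiulan: 09:30-15:00.
Erik ∩ Vanya ∩ Rina ∩ Xiulan ∩ Teo: 09:30-15:00.
Erik ∩ Vanya ∩ Rina ∩ Xiulan ∩ Teo ∩ Omar: 09:30-15:00.
The longest is 09:30-15:00 at 330 minutes.

330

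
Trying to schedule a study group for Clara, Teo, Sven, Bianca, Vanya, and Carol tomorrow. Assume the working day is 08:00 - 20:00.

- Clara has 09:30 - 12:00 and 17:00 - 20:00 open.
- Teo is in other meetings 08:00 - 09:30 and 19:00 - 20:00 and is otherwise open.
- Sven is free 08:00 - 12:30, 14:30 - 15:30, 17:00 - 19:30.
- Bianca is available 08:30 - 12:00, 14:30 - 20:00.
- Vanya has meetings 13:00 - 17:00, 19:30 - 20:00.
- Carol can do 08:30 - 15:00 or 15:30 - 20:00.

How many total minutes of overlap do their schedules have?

Clara free: 09:30-12:00, 17:00-20:00.
Teo free: 09:30-19:00 (invert busy blocks within the working day).
Sven free: 08:00-12:30, 14:30-15:30, 17:00-19:30.
Bianca free: 08:30-12:00, 14:30-20:00.
Vanya free: 08:00-13:00, 17:00-19:30 (invert busy blocks within the working day).
Carol free: 08:30-15:00, 15:30-20:00.
Clara ∩ Teo: 09:30-12:00, 17:00-19:00.
Clara ∩ Teo ∩ Sven: 09:30-12:00, 17:00-19:00.
Clara ∩ Teo ∩ Sven ∩ Bianca: 09:30-12:00, 17:00-19:00.
Clara ∩ Teo ∩ Sven ∩ Bianca ∩ Vanya: 09:30-12:00, 17:00-19:00.
Clara ∩ Teo ∩ Sven ∩ Bianca ∩ Vanya ∩ Carol: 09:30-12:00, 17:00-19:00.
Those are the intersection windows.
Summing the common windows: 150 + 120 = 270 minutes.

270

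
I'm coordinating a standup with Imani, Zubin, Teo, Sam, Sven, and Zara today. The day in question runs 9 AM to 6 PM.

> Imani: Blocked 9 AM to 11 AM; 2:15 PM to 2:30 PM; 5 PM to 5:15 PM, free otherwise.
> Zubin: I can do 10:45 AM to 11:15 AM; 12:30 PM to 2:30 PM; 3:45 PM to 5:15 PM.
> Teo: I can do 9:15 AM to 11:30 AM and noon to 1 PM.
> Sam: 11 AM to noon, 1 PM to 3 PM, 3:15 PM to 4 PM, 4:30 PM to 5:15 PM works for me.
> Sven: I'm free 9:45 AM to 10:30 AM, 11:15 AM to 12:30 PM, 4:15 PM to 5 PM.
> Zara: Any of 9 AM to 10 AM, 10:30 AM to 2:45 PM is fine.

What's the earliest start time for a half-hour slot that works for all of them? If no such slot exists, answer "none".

Imani free: 11:00-14:15, 14:30-17:00, 17:15-18:00 (invert busy blocks within the working day).
Zubin free: 10:45-11:15, 12:30-14:30, 15:45-17:15.
Teo free: 09:15-11:30, 12:00-13:00.
Sam free: 11:00-12:00, 13:00-15:00, 15:15-16:00, 16:30-17:15.
Sven free: 09:45-10:30, 11:15-12:30, 16:15-17:00.
Zara free: 09:00-10:00, 10:30-14:45.
Imani ∩ Zubin: 11:00-11:15, 12:30-14:15, 15:45-17:00.
Imani ∩ Zubin ∩ Teo: 11:00-11:15, 12:30-13:00.
Imani ∩ Zubin ∩ Teo ∩ Sam: 11:00-11:15.
Imani ∩ Zubin ∩ Teo ∩ Sam ∩ Sven: ∅.
Imani ∩ Zubin ∩ Teo ∩ Sam ∩ Sven ∩ Zara: ∅.
There is no time when everyone is free.
No common window is at least 30 minutes long.

none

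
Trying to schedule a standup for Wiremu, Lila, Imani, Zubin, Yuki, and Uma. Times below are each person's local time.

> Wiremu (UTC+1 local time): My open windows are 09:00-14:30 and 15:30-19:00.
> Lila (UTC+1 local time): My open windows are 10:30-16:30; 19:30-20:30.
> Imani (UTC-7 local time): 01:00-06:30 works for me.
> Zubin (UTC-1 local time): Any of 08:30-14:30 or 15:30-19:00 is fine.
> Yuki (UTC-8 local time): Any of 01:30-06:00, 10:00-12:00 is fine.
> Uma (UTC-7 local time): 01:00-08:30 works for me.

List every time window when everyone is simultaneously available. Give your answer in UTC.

Wiremu in UTC: 08:00-13:30, 14:30-18:00 (subtract 1h to convert from UTC+1).
Lila in UTC: 09:30-15:30, 18:30-19:30 (subtract 1h to convert from UTC+1).
Imani in UTC: 08:00-13:30 (add 7h to convert from UTC-7).
Zubin in UTC: 09:30-15:30, 16:30-20:00 (add 1h to convert from UTC-1).
Yuki in UTC: 09:30-14:00, 18:00-20:00 (add 8h to convert from UTC-8).
Uma in UTC: 08:00-15:30 (add 7h to convert from UTC-7).
Wiremu ∩ Lila: 09:30-13:30, 14:30-15:30.
Wiremu ∩ Lila ∩ Imani: 09:30-13:30.
Wiremu ∩ Lila ∩ Imani ∩ Zubin: 09:30-13:30.
Wiremu ∩ Lila ∩ Imani ∩ Zubin ∩ Yuki: 09:30-13:30.
Wiremu ∩ Lila ∩ Imani ∩ Zubin ∩ Yuki ∩ Uma: 09:30-13:30.

09:30-13:30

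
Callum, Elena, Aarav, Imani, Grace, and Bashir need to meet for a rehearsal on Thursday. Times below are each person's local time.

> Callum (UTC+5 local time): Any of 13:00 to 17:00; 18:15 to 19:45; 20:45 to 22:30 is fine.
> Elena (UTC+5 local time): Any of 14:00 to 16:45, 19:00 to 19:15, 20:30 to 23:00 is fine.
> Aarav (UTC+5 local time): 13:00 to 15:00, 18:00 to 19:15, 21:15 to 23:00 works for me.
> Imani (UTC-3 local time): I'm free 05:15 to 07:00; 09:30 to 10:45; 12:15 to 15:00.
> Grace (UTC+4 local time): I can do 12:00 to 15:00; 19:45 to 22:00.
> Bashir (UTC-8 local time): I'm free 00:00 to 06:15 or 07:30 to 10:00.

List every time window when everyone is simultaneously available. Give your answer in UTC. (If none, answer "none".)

Callum in UTC: 08:00-12:00, 13:15-14:45, 15:45-17:30 (subtract 5h to convert from UTC+5).
Elena in UTC: 09:00-11:45, 14:00-14:15, 15:30-18:00 (subtract 5h to convert from UTC+5).
Aarav in UTC: 08:00-10:00, 13:00-14:15, 16:15-18:00 (subtract 5h to convert from UTC+5).
Imani in UTC: 08:15-10:00, 12:30-13:45, 15:15-18:00 (add 3h to convert from UTC-3).
Grace in UTC: 08:00-11:00, 15:45-18:00 (subtract 4h to convert from UTC+4).
Bashir in UTC: 08:00-14:15, 15:30-18:00 (add 8h to convert from UTC-8).
Callum ∩ Elena: 09:00-11:45, 14:00-14:15, 15:45-17:30.
Callum ∩ Elena ∩ Aarav: 09:00-10:00, 14:00-14:15, 16:15-17:30.
Callum ∩ Elena ∩ Aarav ∩ Imani: 09:00-10:00, 16:15-17:30.
Callum ∩ Elena ∩ Aarav ∩ Imani ∩ Grace: 09:00-10:00, 16:15-17:30.
Callum ∩ Elena ∩ Aarav ∩ Imani ∩ Grace ∩ Bashir: 09:00-10:00, 16:15-17:30.

09:00-10:00, 16:15-17:30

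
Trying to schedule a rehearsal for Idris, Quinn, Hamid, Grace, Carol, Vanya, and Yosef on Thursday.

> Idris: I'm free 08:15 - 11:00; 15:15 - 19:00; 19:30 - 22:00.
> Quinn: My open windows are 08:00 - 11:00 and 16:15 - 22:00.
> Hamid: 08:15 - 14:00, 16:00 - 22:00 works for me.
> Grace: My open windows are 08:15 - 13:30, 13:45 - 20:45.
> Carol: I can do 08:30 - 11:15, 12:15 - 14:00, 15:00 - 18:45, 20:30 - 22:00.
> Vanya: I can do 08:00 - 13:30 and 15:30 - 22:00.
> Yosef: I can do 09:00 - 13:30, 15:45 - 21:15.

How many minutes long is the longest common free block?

Idris ∩ Quinn: 08:15-11:00, 16:15-19:00, 19:30-22:00.
Idris ∩ Quinn ∩ Hamid: 08:15-11:00, 16:15-19:00, 19:30-22:00.
Idris ∩ Quinn ∩ Hamid ∩ Grace: 08:15-11:00, 16:15-19:00, 19:30-20:45.
Idris ∩ Quinn ∩ Hamid ∩ Grace ∩ Carol: 08:30-11:00, 16:15-18:45, 20:30-20:45.
Idris ∩ Quinn ∩ Hamid ∩ Grace ∩ Carol ∩ Vanya: 08:30-11:00, 16:15-18:45, 20:30-20:45.
Idris ∩ Quinn ∩ Hamid ∩ Grace ∩ Carol ∩ Vanya ∩ Yosef: 09:00-11:00, 16:15-18:45, 20:30-20:45.
The longest is 16:15-18:45 at 150 minutes.

150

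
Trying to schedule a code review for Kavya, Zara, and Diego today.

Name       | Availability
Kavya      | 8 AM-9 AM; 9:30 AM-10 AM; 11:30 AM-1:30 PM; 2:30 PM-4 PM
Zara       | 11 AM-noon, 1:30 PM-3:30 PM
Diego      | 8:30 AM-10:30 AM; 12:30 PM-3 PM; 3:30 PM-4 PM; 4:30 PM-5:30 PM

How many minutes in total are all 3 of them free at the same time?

Kavya ∩ Zara: 11:30-12:00, 14:30-15:30.
Kavya ∩ Zara ∩ Diego: 14:30-15:00.
That's a single block of 30 minutes.

30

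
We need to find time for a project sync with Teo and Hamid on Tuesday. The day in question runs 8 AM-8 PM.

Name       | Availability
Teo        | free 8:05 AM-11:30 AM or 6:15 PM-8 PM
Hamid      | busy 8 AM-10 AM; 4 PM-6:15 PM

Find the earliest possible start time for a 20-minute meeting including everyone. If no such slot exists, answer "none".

Teo free: 08:05-11:30, 18:15-20:00.
Hamid free: 10:00-16:00, 18:15-20:00 (invert busy blocks within the working day).
Teo ∩ Hamid: 10:00-11:30, 18:15-20:00.
So the common availability across everyone is 10:00-11:30, 18:15-20:00.
The first common window of at least 20 minutes is 10:00-11:30, so the earliest start is 10:00.

10:00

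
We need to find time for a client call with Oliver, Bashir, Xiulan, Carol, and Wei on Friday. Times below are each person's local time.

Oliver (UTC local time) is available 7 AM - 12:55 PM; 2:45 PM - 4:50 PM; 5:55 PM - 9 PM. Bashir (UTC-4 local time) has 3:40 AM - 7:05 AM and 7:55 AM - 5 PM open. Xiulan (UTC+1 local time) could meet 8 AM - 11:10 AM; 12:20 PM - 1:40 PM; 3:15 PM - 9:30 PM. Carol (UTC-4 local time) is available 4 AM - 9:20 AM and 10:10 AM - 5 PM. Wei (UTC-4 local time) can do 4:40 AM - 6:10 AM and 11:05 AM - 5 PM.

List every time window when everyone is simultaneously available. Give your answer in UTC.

08:40-10:10, 15:05-16:50, 17:55-20:30

Oliver in UTC: 07:00-12:55, 14:45-16:50, 17:55-21:00.
Bashir in UTC: 07:40-11:05, 11:55-21:00 (add 4h to convert from UTC-4).
Xiulan in UTC: 07:00-10:10, 11:20-12:40, 14:15-20:30 (subtract 1h to convert from UTC+1).
Carol in UTC: 08:00-13:20, 14:10-21:00 (add 4h to convert from UTC-4).
Wei in UTC: 08:40-10:10, 15:05-21:00 (add 4h to convert from UTC-4).
Oliver ∩ Bashir: 07:40-11:05, 11:55-12:55, 14:45-16:50, 17:55-21:00.
Oliver ∩ Bashir ∩ Xiulan: 07:40-10:10, 11:55-12:40, 14:45-16:50, 17:55-20:30.
Oliver ∩ Bashir ∩ Xiulan ∩ Carol: 08:00-10:10, 11:55-12:40, 14:45-16:50, 17:55-20:30.
Oliver ∩ Bashir ∩ Xiulan ∩ Carol ∩ Wei: 08:40-10:10, 15:05-16:50, 17:55-20:30.
So the common availability across everyone is 08:40-10:10, 15:05-16:50, 17:55-20:30.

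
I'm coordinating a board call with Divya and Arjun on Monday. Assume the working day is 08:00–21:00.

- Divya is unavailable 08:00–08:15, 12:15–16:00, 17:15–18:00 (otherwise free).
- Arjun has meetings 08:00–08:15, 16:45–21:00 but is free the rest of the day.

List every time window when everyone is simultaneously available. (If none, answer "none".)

Divya free: 08:15-12:15, 16:00-17:15, 18:00-21:00 (invert busy blocks within the working day).
Arjun free: 08:15-16:45 (invert busy blocks within the working day).
Divya ∩ Arjun: 08:15-12:15, 16:00-16:45.
So the common availability across everyone is 08:15-12:15, 16:00-16:45.

08:15-12:15, 16:00-16:45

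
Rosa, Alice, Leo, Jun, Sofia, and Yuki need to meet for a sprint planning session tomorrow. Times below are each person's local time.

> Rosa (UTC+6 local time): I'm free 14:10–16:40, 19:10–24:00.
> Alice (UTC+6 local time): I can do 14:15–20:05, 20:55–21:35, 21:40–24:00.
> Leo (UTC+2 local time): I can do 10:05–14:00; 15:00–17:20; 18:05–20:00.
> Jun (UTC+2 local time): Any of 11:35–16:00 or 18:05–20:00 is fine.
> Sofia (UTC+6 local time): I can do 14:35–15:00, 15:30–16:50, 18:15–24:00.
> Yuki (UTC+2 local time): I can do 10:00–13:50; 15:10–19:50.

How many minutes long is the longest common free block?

105

Rosa in UTC: 08:10-10:40, 13:10-18:00 (subtract 6h to convert from UTC+6).
Alice in UTC: 08:15-14:05, 14:55-15:35, 15:40-18:00 (subtract 6h to convert from UTC+6).
Leo in UTC: 08:05-12:00, 13:00-15:20, 16:05-18:00 (subtract 2h to convert from UTC+2).
Jun in UTC: 09:35-14:00, 16:05-18:00 (subtract 2h to convert from UTC+2).
Sofia in UTC: 08:35-09:00, 09:30-10:50, 12:15-18:00 (subtract 6h to convert from UTC+6).
Yuki in UTC: 08:00-11:50, 13:10-17:50 (subtract 2h to convert from UTC+2).
Rosa ∩ Alice: 08:15-10:40, 13:10-14:05, 14:55-15:35, 15:40-18:00.
Rosa ∩ Alice ∩ Leo: 08:15-10:40, 13:10-14:05, 14:55-15:20, 16:05-18:00.
Rosa ∩ Alice ∩ Leo ∩ Jun: 09:35-10:40, 13:10-14:00, 16:05-18:00.
Rosa ∩ Alice ∩ Leo ∩ Jun ∩ Sofia: 09:35-10:40, 13:10-14:00, 16:05-18:00.
Rosa ∩ Alice ∩ Leo ∩ Jun ∩ Sofia ∩ Yuki: 09:35-10:40, 13:10-14:00, 16:05-17:50.
The longest is 16:05-17:50 at 105 minutes.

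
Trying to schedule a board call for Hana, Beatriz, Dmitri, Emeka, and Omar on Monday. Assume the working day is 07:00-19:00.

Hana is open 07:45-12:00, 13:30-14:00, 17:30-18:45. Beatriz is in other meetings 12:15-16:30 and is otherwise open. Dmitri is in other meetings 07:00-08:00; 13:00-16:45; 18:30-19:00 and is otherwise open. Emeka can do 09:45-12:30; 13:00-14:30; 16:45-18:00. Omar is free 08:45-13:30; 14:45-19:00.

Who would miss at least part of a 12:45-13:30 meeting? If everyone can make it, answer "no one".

Beatriz, Dmitri, Emeka, Hana

Hana free: 07:45-12:00, 13:30-14:00, 17:30-18:45.
Beatriz free: 07:00-12:15, 16:30-19:00 (invert busy blocks within the working day).
Dmitri free: 08:00-13:00, 16:45-18:30 (invert busy blocks within the working day).
Emeka free: 09:45-12:30, 13:00-14:30, 16:45-18:00.
Omar free: 08:45-13:30, 14:45-19:00.
Hana: not fully free for 12:45-13:30. Beatriz: not fully free for 12:45-13:30. Dmitri: not fully free for 12:45-13:30. Emeka: not fully free for 12:45-13:30. Omar: free for 12:45-13:30.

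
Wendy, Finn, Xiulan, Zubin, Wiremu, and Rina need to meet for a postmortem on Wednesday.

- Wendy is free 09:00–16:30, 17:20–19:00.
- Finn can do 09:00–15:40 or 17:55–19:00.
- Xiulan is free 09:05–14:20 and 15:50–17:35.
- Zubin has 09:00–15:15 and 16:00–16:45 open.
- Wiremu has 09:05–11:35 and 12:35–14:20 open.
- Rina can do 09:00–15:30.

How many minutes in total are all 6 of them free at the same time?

Wendy ∩ Finn: 09:00-15:40, 17:55-19:00.
Wendy ∩ Finn ∩ Xiulan: 09:05-14:20.
Wendy ∩ Finn ∩ Xiulan ∩ Zubin: 09:05-14:20.
Wendy ∩ Finn ∩ Xiulan ∩ Zubin ∩ Wiremu: 09:05-11:35, 12:35-14:20.
Wendy ∩ Finn ∩ Xiulan ∩ Zubin ∩ Wiremu ∩ Rina: 09:05-11:35, 12:35-14:20.
Summing the common windows: 150 + 105 = 255 minutes.

255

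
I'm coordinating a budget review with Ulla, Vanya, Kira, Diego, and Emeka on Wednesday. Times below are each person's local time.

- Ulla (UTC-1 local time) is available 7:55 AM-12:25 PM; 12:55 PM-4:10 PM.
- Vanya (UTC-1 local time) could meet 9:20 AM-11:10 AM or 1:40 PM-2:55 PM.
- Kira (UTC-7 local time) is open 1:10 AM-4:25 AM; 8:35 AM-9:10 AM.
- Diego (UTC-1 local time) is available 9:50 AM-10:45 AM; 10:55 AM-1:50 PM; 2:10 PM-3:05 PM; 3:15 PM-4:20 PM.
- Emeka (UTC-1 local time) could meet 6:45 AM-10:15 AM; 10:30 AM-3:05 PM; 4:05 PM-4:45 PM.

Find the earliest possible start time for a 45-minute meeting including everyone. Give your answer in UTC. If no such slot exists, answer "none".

Ulla in UTC: 08:55-13:25, 13:55-17:10 (add 1h to convert from UTC-1).
Vanya in UTC: 10:20-12:10, 14:40-15:55 (add 1h to convert from UTC-1).
Kira in UTC: 08:10-11:25, 15:35-16:10 (add 7h to convert from UTC-7).
Diego in UTC: 10:50-11:45, 11:55-14:50, 15:10-16:05, 16:15-17:20 (add 1h to convert from UTC-1).
Emeka in UTC: 07:45-11:15, 11:30-16:05, 17:05-17:45 (add 1h to convert from UTC-1).
Ulla ∩ Vanya: 10:20-12:10, 14:40-15:55.
Ulla ∩ Vanya ∩ Kira: 10:20-11:25, 15:35-15:55.
Ulla ∩ Vanya ∩ Kira ∩ Diego: 10:50-11:25, 15:35-15:55.
Ulla ∩ Vanya ∩ Kira ∩ Diego ∩ Emeka: 10:50-11:15, 15:35-15:55.
So the common availability across everyone is 10:50-11:15, 15:35-15:55.
No common window is at least 45 minutes long.

none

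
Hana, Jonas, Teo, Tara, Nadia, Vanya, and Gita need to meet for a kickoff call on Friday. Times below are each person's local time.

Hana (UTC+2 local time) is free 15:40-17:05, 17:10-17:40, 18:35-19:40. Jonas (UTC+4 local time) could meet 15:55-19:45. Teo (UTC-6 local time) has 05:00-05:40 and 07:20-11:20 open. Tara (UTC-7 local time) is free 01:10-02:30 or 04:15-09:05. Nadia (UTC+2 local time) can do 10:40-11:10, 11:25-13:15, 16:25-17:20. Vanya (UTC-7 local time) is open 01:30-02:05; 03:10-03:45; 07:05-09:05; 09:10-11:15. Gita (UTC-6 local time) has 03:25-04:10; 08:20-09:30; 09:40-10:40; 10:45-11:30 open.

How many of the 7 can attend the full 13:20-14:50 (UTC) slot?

Hana in UTC: 13:40-15:05, 15:10-15:40, 16:35-17:40 (subtract 2h to convert from UTC+2).
Jonas in UTC: 11:55-15:45 (subtract 4h to convert from UTC+4).
Teo in UTC: 11:00-11:40, 13:20-17:20 (add 6h to convert from UTC-6).
Tara in UTC: 08:10-09:30, 11:15-16:05 (add 7h to convert from UTC-7).
Nadia in UTC: 08:40-09:10, 09:25-11:15, 14:25-15:20 (subtract 2h to convert from UTC+2).
Vanya in UTC: 08:30-09:05, 10:10-10:45, 14:05-16:05, 16:10-18:15 (add 7h to convert from UTC-7).
Gita in UTC: 09:25-10:10, 14:20-15:30, 15:40-16:40, 16:45-17:30 (add 6h to convert from UTC-6).
Jonas, Teo, and Tara can make the full 13:20-14:50 slot — that's 3.

3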